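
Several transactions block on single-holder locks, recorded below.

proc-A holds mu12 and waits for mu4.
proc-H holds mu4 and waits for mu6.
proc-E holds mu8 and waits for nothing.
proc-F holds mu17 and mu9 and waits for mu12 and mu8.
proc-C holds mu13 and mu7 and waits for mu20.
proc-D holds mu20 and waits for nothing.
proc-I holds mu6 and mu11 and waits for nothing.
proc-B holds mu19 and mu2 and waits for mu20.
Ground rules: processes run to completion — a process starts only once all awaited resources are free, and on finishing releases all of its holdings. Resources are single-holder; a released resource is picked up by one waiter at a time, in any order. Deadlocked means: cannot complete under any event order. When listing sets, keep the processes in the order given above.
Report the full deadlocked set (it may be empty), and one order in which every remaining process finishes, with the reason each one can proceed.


Nothing here is deadlocked.
Key observation: all waits point, directly or indirectly, at processes that can finish, so nothing is permanently blocked.
One completion order for the rest: proc-I, proc-H, proc-D, proc-B, proc-C, proc-E, proc-A, proc-F.
Check, step by step:
  proc-I waits on nothing -> runs at once and releases mu6 and mu11
  proc-H waits on mu6 — all released -> runs and releases mu4
  proc-D waits on nothing -> runs at once and releases mu20
  proc-B waits on mu20 — all released -> runs and releases mu19 and mu2
  proc-C waits on mu20 — all released -> runs and releases mu13 and mu7
  proc-E waits on nothing -> runs at once and releases mu8
  proc-A waits on mu4 — all released -> runs and releases mu12
  proc-F waits on mu12 and mu8 — all released -> runs and releases mu17 and mu9


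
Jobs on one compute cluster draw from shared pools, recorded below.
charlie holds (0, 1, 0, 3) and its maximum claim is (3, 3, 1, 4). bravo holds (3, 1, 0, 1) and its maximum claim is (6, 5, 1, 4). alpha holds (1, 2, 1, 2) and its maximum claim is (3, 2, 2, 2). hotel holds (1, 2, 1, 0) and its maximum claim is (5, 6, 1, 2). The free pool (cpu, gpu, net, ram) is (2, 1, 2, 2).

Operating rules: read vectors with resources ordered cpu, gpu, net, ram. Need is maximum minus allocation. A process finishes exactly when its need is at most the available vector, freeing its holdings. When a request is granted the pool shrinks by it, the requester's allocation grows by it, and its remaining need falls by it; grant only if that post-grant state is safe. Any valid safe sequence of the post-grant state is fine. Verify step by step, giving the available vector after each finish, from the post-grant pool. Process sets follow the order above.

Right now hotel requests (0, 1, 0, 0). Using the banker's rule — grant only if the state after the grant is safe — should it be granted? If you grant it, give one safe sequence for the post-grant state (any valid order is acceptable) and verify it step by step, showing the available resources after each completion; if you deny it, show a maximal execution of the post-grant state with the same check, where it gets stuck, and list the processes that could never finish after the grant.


DENY: after the grant no complete ordering would exist.
Key observation: after alpha, charlie the pool peaks at (3, 3, 3, 7), and each blocked process is short somewhere: bravo on gpu; hotel on cpu.
On the post-grant state, alpha, charlie is a maximal run — nothing extends it. Check, step by step:
  pool = (2, 0, 2, 2)
  alpha needs (2, 0, 1, 0) <= (2, 0, 2, 2) -> finishes; pool += (1, 2, 1, 2) = (3, 2, 3, 4)
  charlie needs (3, 2, 1, 1) <= (3, 2, 3, 4) -> finishes; pool += (0, 1, 0, 3) = (3, 3, 3, 7)
  bravo still needs (3, 4, 1, 3) but only (3, 3, 3, 7) is free — short on gpu
  hotel still needs (4, 3, 0, 2) but only (3, 3, 3, 7) is free — short on cpu
Post-grant, the permanently blocked set is bravo and hotel.


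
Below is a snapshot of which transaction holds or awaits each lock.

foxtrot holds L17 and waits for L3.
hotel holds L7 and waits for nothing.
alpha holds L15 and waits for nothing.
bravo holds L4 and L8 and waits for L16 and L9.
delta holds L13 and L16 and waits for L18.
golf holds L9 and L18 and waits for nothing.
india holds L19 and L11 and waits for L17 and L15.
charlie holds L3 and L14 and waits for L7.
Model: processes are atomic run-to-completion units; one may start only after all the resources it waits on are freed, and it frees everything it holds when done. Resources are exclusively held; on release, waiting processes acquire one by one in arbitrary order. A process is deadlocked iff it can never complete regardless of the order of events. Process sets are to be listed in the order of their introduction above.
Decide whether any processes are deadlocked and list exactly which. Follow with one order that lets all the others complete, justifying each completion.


The deadlocked set is empty.
Key observation: the wait graph is acyclic; completion cascades from the unblocked processes through everyone else.
A valid finishing order for the others: hotel, charlie, foxtrot, alpha, golf, india, delta, bravo.
Verifying each step:
  hotel: no waits; runs immediately, freeing L7
  run charlie (all its waits — L7 — are resolved); releases L3 and L14
  run foxtrot (all its waits — L3 — are resolved); releases L17
  alpha: no waits; runs immediately, freeing L15
  golf: no waits; runs immediately, freeing L9 and L18
  run india (all its waits — L17 and L15 — are resolved); releases L19 and L11
  run delta (all its waits — L18 — are resolved); releases L13 and L16
  run bravo (all its waits — L16 and L9 — are resolved); releases L4 and L8


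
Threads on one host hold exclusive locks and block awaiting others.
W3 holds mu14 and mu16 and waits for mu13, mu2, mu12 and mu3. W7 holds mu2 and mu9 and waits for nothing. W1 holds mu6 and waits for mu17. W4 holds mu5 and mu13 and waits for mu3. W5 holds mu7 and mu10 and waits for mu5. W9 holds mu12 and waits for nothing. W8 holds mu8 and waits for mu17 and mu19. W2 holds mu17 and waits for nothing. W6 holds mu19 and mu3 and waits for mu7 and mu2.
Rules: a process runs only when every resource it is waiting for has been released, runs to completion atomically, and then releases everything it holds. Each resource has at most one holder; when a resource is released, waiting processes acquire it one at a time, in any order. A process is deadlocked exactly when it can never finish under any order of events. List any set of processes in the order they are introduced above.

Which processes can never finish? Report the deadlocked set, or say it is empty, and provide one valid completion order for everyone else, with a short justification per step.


Deadlocked set: W3, W4, W5, W8 and W6.
Key observation: the wait chain closes on itself along W4 -> W6 -> W5 -> W4; W3 and W8 wait into the deadlock from upstream.
The rest can finish in the order W2, W7, W9, W1.
Walking it through:
  W2: no waits; runs immediately, freeing mu17
  W7: no waits; runs immediately, freeing mu2 and mu9
  W9: no waits; runs immediately, freeing mu12
  run W1 (all its waits — mu17 — are resolved); releases mu6


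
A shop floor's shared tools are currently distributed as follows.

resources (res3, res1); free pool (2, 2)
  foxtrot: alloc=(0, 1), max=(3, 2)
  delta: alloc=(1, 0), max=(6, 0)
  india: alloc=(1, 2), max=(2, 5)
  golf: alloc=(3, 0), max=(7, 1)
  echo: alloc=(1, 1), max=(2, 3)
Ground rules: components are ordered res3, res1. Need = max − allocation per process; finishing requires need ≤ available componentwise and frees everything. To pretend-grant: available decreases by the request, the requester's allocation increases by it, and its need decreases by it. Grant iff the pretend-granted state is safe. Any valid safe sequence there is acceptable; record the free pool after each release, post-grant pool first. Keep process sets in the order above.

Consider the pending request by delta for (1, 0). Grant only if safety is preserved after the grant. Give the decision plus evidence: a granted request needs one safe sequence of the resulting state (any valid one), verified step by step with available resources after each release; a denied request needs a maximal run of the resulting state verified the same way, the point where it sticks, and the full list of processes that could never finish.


DENY. Granting would leave the state unsafe.
Key observation: echo, india, foxtrot can finish, but then (3, 6) is all there is, and the blocked group's res3 demands exceed it.
After a pretend grant, a maximal execution: echo, india, foxtrot — then nothing else fits. Walking it through:
  pool = (1, 2)
  echo needs (1, 2) <= (1, 2) -> finishes; pool += (1, 1) = (2, 3)
  india needs (1, 3) <= (2, 3) -> finishes; pool += (1, 2) = (3, 5)
  foxtrot needs (3, 1) <= (3, 5) -> finishes; pool += (0, 1) = (3, 6)
  delta still needs (4, 0) but only (3, 6) is free — short on res3
  golf still needs (4, 1) but only (3, 6) is free — short on res3
Processes that could never finish after the grant: delta and golf.


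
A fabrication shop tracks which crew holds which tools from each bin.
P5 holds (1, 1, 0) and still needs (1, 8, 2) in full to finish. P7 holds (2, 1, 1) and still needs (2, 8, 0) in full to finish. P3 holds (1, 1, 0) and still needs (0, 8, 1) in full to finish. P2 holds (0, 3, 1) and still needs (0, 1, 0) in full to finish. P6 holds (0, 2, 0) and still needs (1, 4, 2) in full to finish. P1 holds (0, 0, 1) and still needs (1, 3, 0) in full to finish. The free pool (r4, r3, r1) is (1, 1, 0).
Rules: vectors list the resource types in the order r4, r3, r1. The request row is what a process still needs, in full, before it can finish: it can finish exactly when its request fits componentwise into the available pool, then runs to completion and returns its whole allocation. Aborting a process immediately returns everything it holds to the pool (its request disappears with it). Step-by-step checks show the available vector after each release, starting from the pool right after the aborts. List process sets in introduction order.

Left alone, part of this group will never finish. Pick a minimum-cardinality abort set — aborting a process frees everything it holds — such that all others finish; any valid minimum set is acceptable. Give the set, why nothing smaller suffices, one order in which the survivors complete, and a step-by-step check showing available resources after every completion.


Minimum abort set: P5 and P7.
Key observation: P3 could never have finished before the abort; with (3, 2, 1) returned by P5 and P7, it fits at step 4.
Minimality, checking each single-abort alternative: P5 alone leaves P7 blocked (short on r3); P7 alone leaves P5 blocked (short on r3); P3 alone leaves P5 blocked (short on r3); P2 alone leaves P5 blocked (short on r3); P6 alone leaves P5 blocked (short on r3); P1 alone leaves P5 blocked (short on r3).
One survivor order: P2, P6, P1, P3. Walking it through (post-abort pool first):
  pool = (4, 3, 1)
  P2 needs (0, 1, 0) <= (4, 3, 1) -> finishes; pool += (0, 3, 1) = (4, 6, 2)
  P6 needs (1, 4, 2) <= (4, 6, 2) -> finishes; pool += (0, 2, 0) = (4, 8, 2)
  P1 needs (1, 3, 0) <= (4, 8, 2) -> finishes; pool += (0, 0, 1) = (4, 8, 3)
  P3 needs (0, 8, 1) <= (4, 8, 3) -> finishes; pool += (1, 1, 0) = (5, 9, 3)


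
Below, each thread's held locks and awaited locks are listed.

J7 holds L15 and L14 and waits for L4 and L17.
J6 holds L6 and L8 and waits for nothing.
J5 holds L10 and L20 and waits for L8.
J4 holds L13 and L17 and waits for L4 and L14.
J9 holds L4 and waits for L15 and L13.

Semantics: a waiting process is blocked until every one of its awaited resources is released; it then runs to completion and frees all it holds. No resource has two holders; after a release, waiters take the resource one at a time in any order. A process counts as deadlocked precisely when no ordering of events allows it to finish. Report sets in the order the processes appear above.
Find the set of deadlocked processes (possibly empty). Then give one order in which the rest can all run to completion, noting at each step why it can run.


Deadlocked set: J7, J4 and J9.
Key observation: the cycle J7 -> J4 -> J7 can never break — each member waits on the next; J9 is caught in further circular waits.
The rest can finish in the order J6, J5.
Check, step by step:
  J6 waits on nothing -> runs at once and releases L6 and L8
  J5: everything it awaited (L8) is free; runs, freeing L10 and L20


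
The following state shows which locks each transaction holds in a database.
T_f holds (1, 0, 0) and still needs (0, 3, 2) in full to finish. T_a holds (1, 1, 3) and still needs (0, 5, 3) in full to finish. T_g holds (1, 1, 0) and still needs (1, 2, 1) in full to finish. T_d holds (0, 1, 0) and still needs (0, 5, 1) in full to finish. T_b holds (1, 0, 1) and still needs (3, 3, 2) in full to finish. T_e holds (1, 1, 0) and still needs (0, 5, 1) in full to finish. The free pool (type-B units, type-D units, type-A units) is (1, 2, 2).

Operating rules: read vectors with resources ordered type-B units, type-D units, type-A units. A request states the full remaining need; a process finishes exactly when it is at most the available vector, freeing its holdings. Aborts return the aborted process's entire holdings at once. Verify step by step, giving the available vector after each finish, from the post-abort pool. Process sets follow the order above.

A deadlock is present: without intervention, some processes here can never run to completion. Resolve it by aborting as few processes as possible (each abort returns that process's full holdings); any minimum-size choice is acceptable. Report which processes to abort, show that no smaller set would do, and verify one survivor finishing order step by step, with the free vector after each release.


The answer: abort T_a and T_d.
Key observation: T_e was stuck for good until T_a and T_d gave back (1, 2, 3); in the order shown it finishes at step 4.
Minimality, checking each single-abort alternative: T_f alone leaves T_a blocked (short on type-D units); T_a alone leaves T_d blocked (short on type-D units); T_g alone leaves T_a blocked (short on type-D units); T_d alone leaves T_a blocked (short on type-D units); T_b alone leaves T_a blocked (short on type-D units); T_e alone leaves T_a blocked (short on type-D units).
Survivors finish in the order: T_f, T_g, T_b, T_e. Walking it through (pool after the aborts first):
  pool = (2, 4, 5)
  run T_f (needs (0, 3, 2), free (2, 4, 5)); after release of (1, 0, 0) the pool is (3, 4, 5)
  run T_g (needs (1, 2, 1), free (3, 4, 5)); after release of (1, 1, 0) the pool is (4, 5, 5)
  run T_b (needs (3, 3, 2), free (4, 5, 5)); after release of (1, 0, 1) the pool is (5, 5, 6)
  run T_e (needs (0, 5, 1), free (5, 5, 6)); after release of (1, 1, 0) the pool is (6, 6, 6)


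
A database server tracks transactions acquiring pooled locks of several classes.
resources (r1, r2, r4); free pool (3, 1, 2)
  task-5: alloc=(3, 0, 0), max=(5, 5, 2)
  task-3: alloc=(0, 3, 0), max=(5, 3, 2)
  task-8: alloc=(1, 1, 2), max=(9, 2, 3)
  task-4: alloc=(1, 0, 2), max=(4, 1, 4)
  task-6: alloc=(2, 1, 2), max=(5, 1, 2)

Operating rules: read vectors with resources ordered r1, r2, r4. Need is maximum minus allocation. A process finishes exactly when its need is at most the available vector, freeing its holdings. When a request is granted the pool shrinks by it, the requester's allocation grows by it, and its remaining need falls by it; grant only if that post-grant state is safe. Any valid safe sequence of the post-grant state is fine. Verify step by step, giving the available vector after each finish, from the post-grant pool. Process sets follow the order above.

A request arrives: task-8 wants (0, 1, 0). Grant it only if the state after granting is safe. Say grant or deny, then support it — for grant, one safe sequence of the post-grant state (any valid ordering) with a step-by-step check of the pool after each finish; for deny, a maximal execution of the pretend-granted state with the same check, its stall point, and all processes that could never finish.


DENY. Granting would leave the state unsafe.
Key observation: after task-6, task-3, task-4 the pool peaks at (6, 4, 6), and each blocked process is short somewhere: task-5 on r2; task-8 on r1.
After a pretend grant, a maximal execution: task-6, task-3, task-4 — then nothing else fits. Walking it through:
  pool = (3, 0, 2)
  run task-6 (needs (3, 0, 0), free (3, 0, 2)); after release of (2, 1, 2) the pool is (5, 1, 4)
  run task-3 (needs (5, 0, 2), free (5, 1, 4)); after release of (0, 3, 0) the pool is (5, 4, 4)
  run task-4 (needs (3, 1, 2), free (5, 4, 4)); after release of (1, 0, 2) the pool is (6, 4, 6)
  task-5 still needs (2, 5, 2) but only (6, 4, 6) is free — short on r2
  task-8 still needs (8, 0, 1) but only (6, 4, 6) is free — short on r1
Processes that could never finish after the grant: task-5 and task-8.


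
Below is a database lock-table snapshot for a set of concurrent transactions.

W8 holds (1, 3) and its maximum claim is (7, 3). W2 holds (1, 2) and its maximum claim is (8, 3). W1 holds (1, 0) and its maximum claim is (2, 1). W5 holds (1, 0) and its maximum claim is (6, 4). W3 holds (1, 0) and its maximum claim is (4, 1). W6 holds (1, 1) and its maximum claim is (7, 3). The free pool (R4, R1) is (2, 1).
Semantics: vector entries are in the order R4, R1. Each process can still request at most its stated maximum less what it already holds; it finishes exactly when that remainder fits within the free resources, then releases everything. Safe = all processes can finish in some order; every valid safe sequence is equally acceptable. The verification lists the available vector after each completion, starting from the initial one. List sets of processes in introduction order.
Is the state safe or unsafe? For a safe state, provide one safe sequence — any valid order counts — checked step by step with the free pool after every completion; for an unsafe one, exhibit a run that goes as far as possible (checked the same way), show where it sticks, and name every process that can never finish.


UNSAFE.
Key observation: after W1, W3 complete, (4, 1) is the best the pool ever gets, yet each leftover process wants more R4.
A maximal execution: W1, W3 — then nothing else fits. Step-by-step check:
  pool = (2, 1)
  W1 needs (1, 1) <= (2, 1) -> finishes; pool += (1, 0) = (3, 1)
  W3 needs (3, 1) <= (3, 1) -> finishes; pool += (1, 0) = (4, 1)
  W8 still needs (6, 0) but only (4, 1) is free — short on R4
  W2 still needs (7, 1) but only (4, 1) is free — short on R4
  W5 still needs (5, 4) but only (4, 1) is free — short on R4 and R1
  W6 still needs (6, 2) but only (4, 1) is free — short on R4 and R1
Permanently blocked: W8, W2, W5 and W6.


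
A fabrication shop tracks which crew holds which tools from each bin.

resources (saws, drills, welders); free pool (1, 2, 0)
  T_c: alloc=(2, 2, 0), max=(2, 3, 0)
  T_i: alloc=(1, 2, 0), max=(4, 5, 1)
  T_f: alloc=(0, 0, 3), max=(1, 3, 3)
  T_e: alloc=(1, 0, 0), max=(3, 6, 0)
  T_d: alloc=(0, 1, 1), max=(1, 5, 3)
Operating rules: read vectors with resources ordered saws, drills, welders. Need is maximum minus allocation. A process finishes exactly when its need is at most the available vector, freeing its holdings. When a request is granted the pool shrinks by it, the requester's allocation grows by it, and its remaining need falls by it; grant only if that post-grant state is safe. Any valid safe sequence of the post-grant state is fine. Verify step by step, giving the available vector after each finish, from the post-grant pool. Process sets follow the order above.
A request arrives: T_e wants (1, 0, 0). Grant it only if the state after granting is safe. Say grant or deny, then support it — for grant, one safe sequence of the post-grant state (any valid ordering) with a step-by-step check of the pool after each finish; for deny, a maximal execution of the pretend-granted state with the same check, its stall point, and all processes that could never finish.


DENY. Granting would leave the state unsafe.
Key observation: after T_c, T_f, T_d the pool peaks at (2, 5, 4), and each blocked process is short somewhere: T_i on saws; T_e on drills.
On the post-grant state, T_c, T_f, T_d is a maximal run — nothing extends it. Walking it through:
  pool = (0, 2, 0)
  run T_c (needs (0, 1, 0), free (0, 2, 0)); after release of (2, 2, 0) the pool is (2, 4, 0)
  run T_f (needs (1, 3, 0), free (2, 4, 0)); after release of (0, 0, 3) the pool is (2, 4, 3)
  run T_d (needs (1, 4, 2), free (2, 4, 3)); after release of (0, 1, 1) the pool is (2, 5, 4)
  blocked: T_i wants (3, 3, 1), pool (2, 5, 4) — not enough saws
  blocked: T_e wants (1, 6, 0), pool (2, 5, 4) — not enough drills
Had the request been granted, T_i and T_e could never finish.


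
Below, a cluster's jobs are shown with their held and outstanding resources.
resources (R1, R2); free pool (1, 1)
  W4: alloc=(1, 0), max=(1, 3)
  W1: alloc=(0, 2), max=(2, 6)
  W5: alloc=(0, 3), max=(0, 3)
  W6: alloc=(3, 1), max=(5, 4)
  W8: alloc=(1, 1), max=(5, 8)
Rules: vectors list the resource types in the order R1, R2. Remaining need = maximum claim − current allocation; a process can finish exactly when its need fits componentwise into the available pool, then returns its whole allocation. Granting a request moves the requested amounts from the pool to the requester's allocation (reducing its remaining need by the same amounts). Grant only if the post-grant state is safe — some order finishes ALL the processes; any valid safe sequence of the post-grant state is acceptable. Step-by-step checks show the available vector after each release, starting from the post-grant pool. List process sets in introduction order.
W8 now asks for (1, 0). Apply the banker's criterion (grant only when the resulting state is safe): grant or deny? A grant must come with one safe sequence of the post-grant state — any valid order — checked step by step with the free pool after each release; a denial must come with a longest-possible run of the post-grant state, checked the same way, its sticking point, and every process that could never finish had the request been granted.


DENY. Granting would leave the state unsafe.
Key observation: once W5, W4 finish, the pool peaks at (1, 4) — and every remaining process still needs more R1 than that.
After a pretend grant, a maximal execution: W5, W4 — then nothing else fits. Check, step by step:
  pool = (0, 1)
  W5: need (0, 0) fits (0, 1); releases (0, 3), pool now (0, 4)
  W4: need (0, 3) fits (0, 4); releases (1, 0), pool now (1, 4)
  W1 cannot run: need (2, 4) vs free (1, 4) (insufficient R1)
  W6 cannot run: need (2, 3) vs free (1, 4) (insufficient R1)
  W8 cannot run: need (3, 7) vs free (1, 4) (insufficient R1 and R2)
Post-grant, the permanently blocked set is W1, W6 and W8.


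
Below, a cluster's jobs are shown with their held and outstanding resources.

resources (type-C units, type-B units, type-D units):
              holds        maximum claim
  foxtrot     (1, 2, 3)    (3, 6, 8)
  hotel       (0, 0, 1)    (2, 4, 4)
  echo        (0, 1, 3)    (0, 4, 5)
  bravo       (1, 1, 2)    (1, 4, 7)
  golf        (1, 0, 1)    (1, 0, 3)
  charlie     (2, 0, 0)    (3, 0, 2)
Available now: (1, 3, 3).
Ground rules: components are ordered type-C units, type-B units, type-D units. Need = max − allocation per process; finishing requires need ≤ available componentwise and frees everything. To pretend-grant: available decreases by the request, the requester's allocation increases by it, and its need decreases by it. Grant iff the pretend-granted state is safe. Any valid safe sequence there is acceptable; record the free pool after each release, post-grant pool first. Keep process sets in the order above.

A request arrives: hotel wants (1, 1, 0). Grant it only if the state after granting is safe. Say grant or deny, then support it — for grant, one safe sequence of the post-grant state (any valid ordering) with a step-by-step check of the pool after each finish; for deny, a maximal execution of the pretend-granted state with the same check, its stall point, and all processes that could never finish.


DENY — the pretend-granted state is unsafe.
Key observation: the pool after golf, charlie is (3, 2, 4); every surviving request exceeds it in type-B units, so progress ends there.
On the post-grant state, golf, charlie is a maximal run — nothing extends it. Check, step by step:
  pool = (0, 2, 3)
  run golf (needs (0, 0, 2), free (0, 2, 3)); after release of (1, 0, 1) the pool is (1, 2, 4)
  run charlie (needs (1, 0, 2), free (1, 2, 4)); after release of (2, 0, 0) the pool is (3, 2, 4)
  foxtrot cannot run: need (2, 4, 5) vs free (3, 2, 4) (insufficient type-B units and type-D units)
  hotel cannot run: need (1, 3, 3) vs free (3, 2, 4) (insufficient type-B units)
  echo cannot run: need (0, 3, 2) vs free (3, 2, 4) (insufficient type-B units)
  bravo cannot run: need (0, 3, 5) vs free (3, 2, 4) (insufficient type-B units and type-D units)
Post-grant, the permanently blocked set is foxtrot, hotel, echo and bravo.


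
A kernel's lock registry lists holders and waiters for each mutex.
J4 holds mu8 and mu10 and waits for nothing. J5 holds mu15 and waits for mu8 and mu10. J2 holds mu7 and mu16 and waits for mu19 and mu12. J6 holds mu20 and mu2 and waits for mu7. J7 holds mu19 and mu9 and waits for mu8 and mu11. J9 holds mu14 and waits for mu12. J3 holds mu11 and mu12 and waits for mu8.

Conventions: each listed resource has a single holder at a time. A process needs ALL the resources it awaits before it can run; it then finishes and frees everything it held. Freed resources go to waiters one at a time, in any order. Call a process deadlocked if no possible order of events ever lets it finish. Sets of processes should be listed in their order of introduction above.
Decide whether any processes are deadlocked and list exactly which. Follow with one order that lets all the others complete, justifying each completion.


The deadlocked set is empty.
Key observation: all waits point, directly or indirectly, at processes that can finish, so nothing is permanently blocked.
The rest can finish in the order J4, J3, J7, J2, J9, J6, J5.
Step-by-step check:
  J4: no waits; runs immediately, freeing mu8 and mu10
  J3: everything it awaited (mu8) is free; runs, freeing mu11 and mu12
  J7: everything it awaited (mu8 and mu11) is free; runs, freeing mu19 and mu9
  J2: everything it awaited (mu19 and mu12) is free; runs, freeing mu7 and mu16
  J9: everything it awaited (mu12) is free; runs, freeing mu14
  J6: everything it awaited (mu7) is free; runs, freeing mu20 and mu2
  J5: everything it awaited (mu8 and mu10) is free; runs, freeing mu15


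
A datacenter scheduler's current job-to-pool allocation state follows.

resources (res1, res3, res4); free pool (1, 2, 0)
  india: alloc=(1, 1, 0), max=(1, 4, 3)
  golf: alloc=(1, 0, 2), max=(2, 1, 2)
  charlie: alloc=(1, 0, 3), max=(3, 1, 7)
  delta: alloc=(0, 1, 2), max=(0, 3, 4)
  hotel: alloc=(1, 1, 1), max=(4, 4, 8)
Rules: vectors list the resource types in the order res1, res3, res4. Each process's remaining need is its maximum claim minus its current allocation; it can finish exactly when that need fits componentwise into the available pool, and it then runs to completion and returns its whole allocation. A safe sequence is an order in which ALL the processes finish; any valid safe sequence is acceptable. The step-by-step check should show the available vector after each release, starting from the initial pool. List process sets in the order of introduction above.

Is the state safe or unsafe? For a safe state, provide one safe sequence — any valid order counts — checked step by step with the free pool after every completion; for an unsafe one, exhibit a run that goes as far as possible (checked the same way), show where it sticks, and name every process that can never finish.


SAFE — a valid safe sequence is golf, delta, charlie, india, hotel.
Key observation: reading the order forward, golf is the first process whose need (1, 1, 0) meets the free pool (1, 2, 0) exactly on a resource it requests.
Step-by-step check:
  pool = (1, 2, 0)
  golf needs (1, 1, 0) <= (1, 2, 0) -> finishes; pool += (1, 0, 2) = (2, 2, 2)
  delta needs (0, 2, 2) <= (2, 2, 2) -> finishes; pool += (0, 1, 2) = (2, 3, 4)
  charlie needs (2, 1, 4) <= (2, 3, 4) -> finishes; pool += (1, 0, 3) = (3, 3, 7)
  india needs (0, 3, 3) <= (3, 3, 7) -> finishes; pool += (1, 1, 0) = (4, 4, 7)
  hotel needs (3, 3, 7) <= (4, 4, 7) -> finishes; pool += (1, 1, 1) = (5, 5, 8)


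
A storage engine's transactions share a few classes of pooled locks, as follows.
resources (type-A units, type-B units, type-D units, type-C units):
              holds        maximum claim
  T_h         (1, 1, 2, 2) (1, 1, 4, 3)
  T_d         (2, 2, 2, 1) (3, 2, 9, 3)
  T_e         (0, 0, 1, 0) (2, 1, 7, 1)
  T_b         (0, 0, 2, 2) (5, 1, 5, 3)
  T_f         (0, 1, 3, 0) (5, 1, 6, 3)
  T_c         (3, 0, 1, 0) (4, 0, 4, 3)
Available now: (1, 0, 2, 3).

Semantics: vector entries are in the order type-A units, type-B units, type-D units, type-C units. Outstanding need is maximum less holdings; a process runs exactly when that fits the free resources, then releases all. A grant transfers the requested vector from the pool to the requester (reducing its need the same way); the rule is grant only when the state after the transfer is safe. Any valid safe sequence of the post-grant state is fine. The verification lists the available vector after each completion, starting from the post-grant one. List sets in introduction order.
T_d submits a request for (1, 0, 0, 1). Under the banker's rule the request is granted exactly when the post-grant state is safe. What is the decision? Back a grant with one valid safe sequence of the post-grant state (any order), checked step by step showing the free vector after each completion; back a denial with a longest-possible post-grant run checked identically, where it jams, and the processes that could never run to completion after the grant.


DENY: after the grant no complete ordering would exist.
Key observation: after T_h, T_c the pool peaks at (4, 1, 5, 4), and each blocked process is short somewhere: T_d on type-D units; T_e on type-D units; T_b on type-A units; T_f on type-A units.
After a pretend grant, a maximal execution: T_h, T_c — then nothing else fits. Walking it through:
  pool = (0, 0, 2, 2)
  T_h needs (0, 0, 2, 1) <= (0, 0, 2, 2) -> finishes; pool += (1, 1, 2, 2) = (1, 1, 4, 4)
  T_c needs (1, 0, 3, 3) <= (1, 1, 4, 4) -> finishes; pool += (3, 0, 1, 0) = (4, 1, 5, 4)
  T_d cannot run: need (0, 0, 7, 1) vs free (4, 1, 5, 4) (insufficient type-D units)
  T_e cannot run: need (2, 1, 6, 1) vs free (4, 1, 5, 4) (insufficient type-D units)
  T_b cannot run: need (5, 1, 3, 1) vs free (4, 1, 5, 4) (insufficient type-A units)
  T_f cannot run: need (5, 0, 3, 3) vs free (4, 1, 5, 4) (insufficient type-A units)
Post-grant, the permanently blocked set is T_d, T_e, T_b and T_f.


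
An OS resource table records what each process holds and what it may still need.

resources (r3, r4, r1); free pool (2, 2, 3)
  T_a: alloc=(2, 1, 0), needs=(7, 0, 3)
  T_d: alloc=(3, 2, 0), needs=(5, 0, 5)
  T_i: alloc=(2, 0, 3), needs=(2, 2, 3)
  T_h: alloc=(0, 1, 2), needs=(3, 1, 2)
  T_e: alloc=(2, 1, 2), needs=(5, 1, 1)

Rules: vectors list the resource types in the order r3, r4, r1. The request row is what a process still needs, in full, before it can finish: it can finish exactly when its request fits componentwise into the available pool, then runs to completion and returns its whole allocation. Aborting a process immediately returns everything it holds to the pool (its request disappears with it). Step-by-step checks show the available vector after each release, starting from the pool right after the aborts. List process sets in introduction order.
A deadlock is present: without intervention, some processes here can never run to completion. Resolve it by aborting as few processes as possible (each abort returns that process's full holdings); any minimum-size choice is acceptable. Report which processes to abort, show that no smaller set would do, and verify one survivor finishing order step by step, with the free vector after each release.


The answer: abort T_a.
Key observation: the deadlocked T_d becomes finishable only because T_a released (2, 1, 0); it completes at step 2 below.
No smaller set exists: with zero aborts the deadlock remains.
The survivors complete as T_i, T_d, T_e, T_h. Verifying each step (starting from the post-abort pool):
  pool = (4, 3, 3)
  T_i: need (2, 2, 3) fits (4, 3, 3); releases (2, 0, 3), pool now (6, 3, 6)
  T_d: need (5, 0, 5) fits (6, 3, 6); releases (3, 2, 0), pool now (9, 5, 6)
  T_e: need (5, 1, 1) fits (9, 5, 6); releases (2, 1, 2), pool now (11, 6, 8)
  T_h: need (3, 1, 2) fits (11, 6, 8); releases (0, 1, 2), pool now (11, 7, 10)


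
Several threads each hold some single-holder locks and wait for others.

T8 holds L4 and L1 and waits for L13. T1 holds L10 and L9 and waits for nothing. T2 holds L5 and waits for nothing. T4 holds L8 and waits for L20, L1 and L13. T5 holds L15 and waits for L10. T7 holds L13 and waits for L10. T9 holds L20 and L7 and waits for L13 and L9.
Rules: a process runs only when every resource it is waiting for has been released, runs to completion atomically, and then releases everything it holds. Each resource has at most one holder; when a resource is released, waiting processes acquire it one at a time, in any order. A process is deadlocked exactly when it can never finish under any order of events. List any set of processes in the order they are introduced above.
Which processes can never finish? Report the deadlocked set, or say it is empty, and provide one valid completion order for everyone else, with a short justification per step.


No process is deadlocked.
Key observation: the wait relation is loop-free; peeling off processes with no waits unwinds the whole state.
One completion order for the rest: T2, T1, T5, T7, T9, T8, T4.
Verifying each step:
  T2 waits on nothing -> runs at once and releases L5
  T1 waits on nothing -> runs at once and releases L10 and L9
  T5: everything it awaited (L10) is free; runs, freeing L15
  T7: everything it awaited (L10) is free; runs, freeing L13
  T9: everything it awaited (L13 and L9) is free; runs, freeing L20 and L7
  T8: everything it awaited (L13) is free; runs, freeing L4 and L1
  T4: everything it awaited (L20, L1 and L13) is free; runs, freeing L8


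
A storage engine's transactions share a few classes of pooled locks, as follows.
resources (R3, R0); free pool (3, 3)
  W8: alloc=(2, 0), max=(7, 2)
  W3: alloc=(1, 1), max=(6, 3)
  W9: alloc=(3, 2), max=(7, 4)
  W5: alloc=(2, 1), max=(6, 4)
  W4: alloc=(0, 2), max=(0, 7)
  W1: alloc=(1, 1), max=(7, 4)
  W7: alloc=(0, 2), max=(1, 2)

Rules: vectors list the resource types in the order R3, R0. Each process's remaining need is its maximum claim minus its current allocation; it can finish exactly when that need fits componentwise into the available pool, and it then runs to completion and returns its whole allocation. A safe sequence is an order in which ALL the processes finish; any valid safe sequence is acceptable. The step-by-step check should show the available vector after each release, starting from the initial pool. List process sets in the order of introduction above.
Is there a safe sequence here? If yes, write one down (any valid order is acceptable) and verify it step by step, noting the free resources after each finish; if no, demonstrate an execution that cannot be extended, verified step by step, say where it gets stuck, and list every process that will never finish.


UNSAFE — no complete ordering exists.
Key observation: no order helps: past W7, W4, the free pool tops out at (3, 7), below what each blocked process needs in R3.
A maximal execution: W7, W4 — then nothing else fits. Walking it through:
  pool = (3, 3)
  run W7 (needs (1, 0), free (3, 3)); after release of (0, 2) the pool is (3, 5)
  run W4 (needs (0, 5), free (3, 5)); after release of (0, 2) the pool is (3, 7)
  W8 cannot run: need (5, 2) vs free (3, 7) (insufficient R3)
  W3 cannot run: need (5, 2) vs free (3, 7) (insufficient R3)
  W9 cannot run: need (4, 2) vs free (3, 7) (insufficient R3)
  W5 cannot run: need (4, 3) vs free (3, 7) (insufficient R3)
  W1 cannot run: need (6, 3) vs free (3, 7) (insufficient R3)
Never able to finish: W8, W3, W9, W5 and W1.


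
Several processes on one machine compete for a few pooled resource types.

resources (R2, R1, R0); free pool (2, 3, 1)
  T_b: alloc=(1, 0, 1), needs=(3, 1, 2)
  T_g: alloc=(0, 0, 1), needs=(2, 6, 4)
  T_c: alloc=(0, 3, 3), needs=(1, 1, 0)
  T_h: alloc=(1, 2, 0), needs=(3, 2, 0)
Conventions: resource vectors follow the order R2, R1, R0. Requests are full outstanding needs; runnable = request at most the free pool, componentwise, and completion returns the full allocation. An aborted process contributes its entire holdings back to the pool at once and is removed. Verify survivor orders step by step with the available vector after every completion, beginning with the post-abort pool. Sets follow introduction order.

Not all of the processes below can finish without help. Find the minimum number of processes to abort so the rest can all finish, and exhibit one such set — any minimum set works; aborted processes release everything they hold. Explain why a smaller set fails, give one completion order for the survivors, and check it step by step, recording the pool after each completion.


Abort T_b.
Key observation: T_h was stuck for good until T_b gave back (1, 0, 1); in the order shown it finishes at step 1.
Minimality: the empty abort set fails — the state is deadlocked as it stands.
One survivor order: T_h, T_c, T_g. Step-by-step check (post-abort pool first):
  pool = (3, 3, 2)
  T_h needs (3, 2, 0) <= (3, 3, 2) -> finishes; pool += (1, 2, 0) = (4, 5, 2)
  T_c needs (1, 1, 0) <= (4, 5, 2) -> finishes; pool += (0, 3, 3) = (4, 8, 5)
  T_g needs (2, 6, 4) <= (4, 8, 5) -> finishes; pool += (0, 0, 1) = (4, 8, 6)


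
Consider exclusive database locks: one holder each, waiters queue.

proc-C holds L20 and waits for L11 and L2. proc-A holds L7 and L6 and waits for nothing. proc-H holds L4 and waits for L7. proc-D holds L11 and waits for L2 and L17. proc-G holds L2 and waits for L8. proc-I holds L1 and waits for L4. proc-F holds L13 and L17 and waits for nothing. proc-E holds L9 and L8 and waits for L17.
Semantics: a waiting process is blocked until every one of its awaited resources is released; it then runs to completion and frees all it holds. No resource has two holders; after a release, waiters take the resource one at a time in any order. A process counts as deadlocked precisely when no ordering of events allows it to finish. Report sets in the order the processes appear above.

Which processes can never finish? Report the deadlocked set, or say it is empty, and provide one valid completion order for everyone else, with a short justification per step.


No process is deadlocked.
Key observation: the wait graph is acyclic; completion cascades from the unblocked processes through everyone else.
A valid finishing order for the others: proc-A, proc-F, proc-H, proc-E, proc-G, proc-I, proc-D, proc-C.
Step-by-step check:
  proc-A: no waits; runs immediately, freeing L7 and L6
  proc-F: no waits; runs immediately, freeing L13 and L17
  proc-H: everything it awaited (L7) is free; runs, freeing L4
  proc-E: everything it awaited (L17) is free; runs, freeing L9 and L8
  proc-G: everything it awaited (L8) is free; runs, freeing L2
  proc-I: everything it awaited (L4) is free; runs, freeing L1
  proc-D: everything it awaited (L2 and L17) is free; runs, freeing L11
  proc-C: everything it awaited (L11 and L2) is free; runs, freeing L20


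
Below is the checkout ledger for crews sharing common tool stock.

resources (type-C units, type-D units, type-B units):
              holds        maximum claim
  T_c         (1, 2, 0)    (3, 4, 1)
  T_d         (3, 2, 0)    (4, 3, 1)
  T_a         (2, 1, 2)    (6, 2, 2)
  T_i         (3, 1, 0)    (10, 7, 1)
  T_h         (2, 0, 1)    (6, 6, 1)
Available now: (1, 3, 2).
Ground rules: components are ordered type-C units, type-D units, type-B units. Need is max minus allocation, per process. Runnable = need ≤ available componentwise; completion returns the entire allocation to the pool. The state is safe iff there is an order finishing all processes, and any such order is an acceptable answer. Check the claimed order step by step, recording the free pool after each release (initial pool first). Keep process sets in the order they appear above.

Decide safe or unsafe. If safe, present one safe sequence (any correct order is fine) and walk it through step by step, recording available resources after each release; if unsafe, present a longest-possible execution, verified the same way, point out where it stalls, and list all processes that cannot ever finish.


SAFE — a valid safe sequence is T_d, T_c, T_a, T_i, T_h.
Key observation: T_d marks the first exact bind of the order: its need (1, 1, 1) fits the free (1, 3, 2) with zero slack on a requested resource.
Check, step by step:
  pool = (1, 3, 2)
  T_d: need (1, 1, 1) fits (1, 3, 2); releases (3, 2, 0), pool now (4, 5, 2)
  T_c: need (2, 2, 1) fits (4, 5, 2); releases (1, 2, 0), pool now (5, 7, 2)
  T_a: need (4, 1, 0) fits (5, 7, 2); releases (2, 1, 2), pool now (7, 8, 4)
  T_i: need (7, 6, 1) fits (7, 8, 4); releases (3, 1, 0), pool now (10, 9, 4)
  T_h: need (4, 6, 0) fits (10, 9, 4); releases (2, 0, 1), pool now (12, 9, 5)
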